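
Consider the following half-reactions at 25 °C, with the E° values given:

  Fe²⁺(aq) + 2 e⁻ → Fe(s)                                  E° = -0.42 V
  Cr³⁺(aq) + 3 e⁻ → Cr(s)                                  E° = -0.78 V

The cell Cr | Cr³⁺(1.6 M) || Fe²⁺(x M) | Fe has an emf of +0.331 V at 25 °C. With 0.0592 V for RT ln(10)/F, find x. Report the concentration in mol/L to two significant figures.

Fe²⁺/Fe is the cathode, Cr³⁺/Cr the anode: E°cell = +0.36 V, n = 6.
Overall reaction: 3 Fe²⁺(aq) + 2 Cr(s) → 3 Fe(s) + 2 Cr³⁺(aq); Q = [Cr³⁺]^2/[Fe²⁺]^3.
From E = E° − (0.0592/n) log Q: log Q = (E° − E)·n/0.0592 = (+0.36 − (+0.331))·6/0.0592 = 2.9392.
So 3·log[Fe²⁺] = 2·log(1.6) − log Q = 0.4082 − (2.9392) = -2.5310; log[Fe²⁺] = -2.5310 / 3 = -0.8437; [Fe²⁺] = 10^(-0.8437) ≈ 0.14 M.

0.14 M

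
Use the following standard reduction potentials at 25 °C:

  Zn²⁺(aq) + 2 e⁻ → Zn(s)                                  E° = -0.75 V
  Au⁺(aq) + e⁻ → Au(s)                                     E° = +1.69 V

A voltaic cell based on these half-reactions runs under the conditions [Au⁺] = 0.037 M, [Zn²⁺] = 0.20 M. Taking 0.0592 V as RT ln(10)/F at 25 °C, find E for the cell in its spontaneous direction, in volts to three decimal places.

Au⁺/Au is the cathode (higher E°), Zn²⁺/Zn the anode: E°cell = +1.69 − (-0.75) = +2.44 V, n = 2.
Overall: 2 Au⁺(aq) + Zn(s) → 2 Au(s) + Zn²⁺(aq)
Q = [Zn²⁺] / ([Au⁺]^2); log Q = 2.165.
E = E° − (0.0592/n) log Q = +2.44 − (0.0592/2)(2.165) = +2.376 V.

+2.376 V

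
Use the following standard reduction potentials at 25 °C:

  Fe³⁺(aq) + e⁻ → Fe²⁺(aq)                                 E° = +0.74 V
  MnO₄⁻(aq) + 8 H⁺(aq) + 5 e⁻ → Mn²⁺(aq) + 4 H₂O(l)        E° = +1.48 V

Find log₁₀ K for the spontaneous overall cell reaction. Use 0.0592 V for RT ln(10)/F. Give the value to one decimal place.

Cathode: MnO₄⁻/Mn²⁺; anode: Fe³⁺/Fe²⁺. E°cell = +0.74 V, n = 5.
log K = nE°cell / 0.0592 = (5)(+0.74) / 0.0592 = 62.5.

62.5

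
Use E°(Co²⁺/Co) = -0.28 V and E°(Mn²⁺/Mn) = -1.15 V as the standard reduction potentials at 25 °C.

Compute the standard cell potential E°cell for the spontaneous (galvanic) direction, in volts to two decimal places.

+0.87 V

The Co²⁺/Co couple has the higher reduction potential, so it is the cathode; Mn²⁺/Mn is oxidised at the anode.
E°cell = E°(cathode) − E°(anode) = (-0.28) − (-1.15) = +0.87 V.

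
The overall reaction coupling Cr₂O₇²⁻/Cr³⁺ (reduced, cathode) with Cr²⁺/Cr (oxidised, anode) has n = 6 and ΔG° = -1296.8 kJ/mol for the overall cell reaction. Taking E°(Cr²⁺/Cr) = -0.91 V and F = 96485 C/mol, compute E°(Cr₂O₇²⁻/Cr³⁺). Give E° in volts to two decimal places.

+1.33 V

E°cell = −ΔG°/(nF) = −(-1296.8×10³)/((6)(96485)) = +2.240 V.
Since Cr₂O₇²⁻/Cr³⁺ is the cathode and Cr²⁺/Cr the anode, E°cell = E°(Cr₂O₇²⁻/Cr³⁺) − E°(Cr²⁺/Cr).
So E°(Cr₂O₇²⁻/Cr³⁺) = E°cell + E°(Cr²⁺/Cr) = +2.240 + (-0.91) = +1.33 V.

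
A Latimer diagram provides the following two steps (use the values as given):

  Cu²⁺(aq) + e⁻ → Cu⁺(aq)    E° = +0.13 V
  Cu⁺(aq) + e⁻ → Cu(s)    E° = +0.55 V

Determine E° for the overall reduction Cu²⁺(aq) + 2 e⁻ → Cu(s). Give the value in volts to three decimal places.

Standard free energies of sequential steps add: ΔG°₃ = ΔG°₁ + ΔG°₂, so n₃E°₃ = n₁E°₁ + n₂E°₂.
E°₃ = (1×+0.13 + 1×+0.55) / 2 = (+0.680) / 2 = +0.340 V.

+0.340 V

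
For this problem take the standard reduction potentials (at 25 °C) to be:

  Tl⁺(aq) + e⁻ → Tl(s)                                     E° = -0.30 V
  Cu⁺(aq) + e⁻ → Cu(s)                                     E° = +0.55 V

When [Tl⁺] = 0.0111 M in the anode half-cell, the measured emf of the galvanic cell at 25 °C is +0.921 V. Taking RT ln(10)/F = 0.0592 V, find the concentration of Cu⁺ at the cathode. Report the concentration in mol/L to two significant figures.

0.18 M

Cu⁺/Cu is the cathode, Tl⁺/Tl the anode: E°cell = +0.85 V, n = 1.
Overall reaction: Cu⁺(aq) + Tl(s) → Cu(s) + Tl⁺(aq); Q = [Tl⁺]^1/[Cu⁺]^1.
From E = E° − (0.0592/n) log Q: log Q = (E° − E)·n/0.0592 = (+0.85 − (+0.921))·1/0.0592 = -1.1993.
So 1·log[Cu⁺] = 1·log(0.0111) − log Q = -1.9547 − (-1.1993) = -0.7554; [Cu⁺] = 10^(-0.7554) ≈ 0.18 M.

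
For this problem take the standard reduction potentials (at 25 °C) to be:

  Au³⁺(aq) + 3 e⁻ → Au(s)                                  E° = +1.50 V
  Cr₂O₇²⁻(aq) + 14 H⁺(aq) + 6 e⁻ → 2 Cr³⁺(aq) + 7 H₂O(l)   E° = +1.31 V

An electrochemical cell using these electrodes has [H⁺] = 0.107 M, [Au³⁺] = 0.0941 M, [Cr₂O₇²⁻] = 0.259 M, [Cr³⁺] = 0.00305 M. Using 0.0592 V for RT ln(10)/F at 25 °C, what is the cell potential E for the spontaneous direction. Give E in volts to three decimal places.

+0.260 V

Au³⁺/Au is the cathode (higher E°), Cr₂O₇²⁻/Cr³⁺ the anode: E°cell = +1.50 − (+1.31) = +0.19 V, n = 6.
Overall: 2 Au³⁺(aq) + 2 Cr³⁺(aq) + 7 H₂O(l) → 2 Au(s) + Cr₂O₇²⁻(aq) + 14 H⁺(aq)
Q = [Cr₂O₇²⁻]·[H⁺]^14 / ([Au³⁺]^2·[Cr³⁺]^2); log Q = -7.091.
E = E° − (0.0592/n) log Q = +0.19 − (0.0592/6)(-7.091) = +0.260 V.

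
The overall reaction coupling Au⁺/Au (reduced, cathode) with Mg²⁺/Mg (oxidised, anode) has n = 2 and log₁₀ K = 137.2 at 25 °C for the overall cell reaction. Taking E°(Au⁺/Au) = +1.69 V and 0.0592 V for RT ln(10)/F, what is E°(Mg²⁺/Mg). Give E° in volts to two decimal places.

E°cell = (0.0592/n)·log K = (0.0592/2)(137.2) = +4.061 V.
Since Au⁺/Au is the cathode and Mg²⁺/Mg the anode, E°cell = E°(Au⁺/Au) − E°(Mg²⁺/Mg).
So E°(Mg²⁺/Mg) = E°(Au⁺/Au) − E°cell = (+1.69) − (+4.061) = -2.37 V.

-2.37 V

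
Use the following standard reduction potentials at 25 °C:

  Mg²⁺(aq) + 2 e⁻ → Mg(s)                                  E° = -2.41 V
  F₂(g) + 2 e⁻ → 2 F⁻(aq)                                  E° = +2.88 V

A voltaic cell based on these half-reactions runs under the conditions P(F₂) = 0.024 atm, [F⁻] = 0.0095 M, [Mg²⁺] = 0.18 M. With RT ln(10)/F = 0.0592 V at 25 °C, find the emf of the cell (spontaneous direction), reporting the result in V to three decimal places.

F₂/F⁻ is the cathode (higher E°), Mg²⁺/Mg the anode: E°cell = +2.88 − (-2.41) = +5.29 V, n = 2.
Overall: F₂(g) + Mg(s) → 2 F⁻(aq) + Mg²⁺(aq)
Q = [F⁻]^2·[Mg²⁺] / (P(F₂)); log Q = -3.169.
E = E° − (0.0592/n) log Q = +5.29 − (0.0592/2)(-3.169) = +5.384 V.

+5.384 V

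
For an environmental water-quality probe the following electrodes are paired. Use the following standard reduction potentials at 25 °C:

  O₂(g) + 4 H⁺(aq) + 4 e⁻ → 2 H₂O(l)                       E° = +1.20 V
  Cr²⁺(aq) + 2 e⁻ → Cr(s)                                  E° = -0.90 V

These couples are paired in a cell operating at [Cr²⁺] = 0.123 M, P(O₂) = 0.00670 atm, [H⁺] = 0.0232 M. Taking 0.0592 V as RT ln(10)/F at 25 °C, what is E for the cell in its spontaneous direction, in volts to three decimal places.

+1.998 V

O₂/H₂O is the cathode (higher E°), Cr²⁺/Cr the anode: E°cell = +1.20 − (-0.90) = +2.10 V, n = 4.
Overall: O₂(g) + 4 H⁺(aq) + 2 Cr(s) → 2 H₂O(l) + 2 Cr²⁺(aq)
Q = [Cr²⁺]^2 / (P(O₂)·[H⁺]^4); log Q = 6.892.
E = E° − (0.0592/n) log Q = +2.10 − (0.0592/4)(6.892) = +1.998 V.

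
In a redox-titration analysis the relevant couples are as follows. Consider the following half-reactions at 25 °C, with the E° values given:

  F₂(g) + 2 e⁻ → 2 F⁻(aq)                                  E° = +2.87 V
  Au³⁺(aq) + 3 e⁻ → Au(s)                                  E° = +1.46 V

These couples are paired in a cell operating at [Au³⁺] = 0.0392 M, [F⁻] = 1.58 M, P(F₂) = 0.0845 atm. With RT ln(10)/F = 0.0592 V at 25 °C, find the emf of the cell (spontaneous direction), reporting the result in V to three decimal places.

+1.394 V

F₂/F⁻ is the cathode (higher E°), Au³⁺/Au the anode: E°cell = +2.87 − (+1.46) = +1.41 V, n = 6.
Overall: 3 F₂(g) + 2 Au(s) → 6 F⁻(aq) + 2 Au³⁺(aq)
Q = [F⁻]^6·[Au³⁺]^2 / (P(F₂)^3); log Q = 1.598.
E = E° − (0.0592/n) log Q = +1.41 − (0.0592/6)(1.598) = +1.394 V.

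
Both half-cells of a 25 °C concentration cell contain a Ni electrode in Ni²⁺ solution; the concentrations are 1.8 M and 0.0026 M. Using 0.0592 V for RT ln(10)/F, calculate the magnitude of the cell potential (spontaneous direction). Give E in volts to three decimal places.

+0.084 V

For a concentration cell E°cell = 0. The 1.8 M side is the cathode (reduction is favoured where [Ni²⁺] is higher).
With n = 2, E = −(0.0592/2) log([Ni²⁺]ₐₙ/[Ni²⁺]꜀ₐₜ) = −(0.0592/2) log(0.0026/1.8) = −(0.0592/2)(-2.840) = +0.084 V.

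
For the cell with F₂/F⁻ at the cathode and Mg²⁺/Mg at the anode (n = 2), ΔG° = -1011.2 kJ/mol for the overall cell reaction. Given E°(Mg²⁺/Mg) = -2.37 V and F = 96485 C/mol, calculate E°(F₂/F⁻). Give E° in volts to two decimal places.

E°cell = −ΔG°/(nF) = −(-1011.2×10³)/((2)(96485)) = +5.240 V.
Since F₂/F⁻ is the cathode and Mg²⁺/Mg the anode, E°cell = E°(F₂/F⁻) − E°(Mg²⁺/Mg).
So E°(F₂/F⁻) = E°cell + E°(Mg²⁺/Mg) = +5.240 + (-2.37) = +2.87 V.

+2.87 V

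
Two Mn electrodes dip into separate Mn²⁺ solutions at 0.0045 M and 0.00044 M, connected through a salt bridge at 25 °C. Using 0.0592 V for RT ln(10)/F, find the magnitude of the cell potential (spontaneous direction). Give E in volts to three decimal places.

+0.030 V

For a concentration cell E°cell = 0. The 0.0045 M side is the cathode (reduction is favoured where [Mn²⁺] is higher).
With n = 2, E = −(0.0592/2) log([Mn²⁺]ₐₙ/[Mn²⁺]꜀ₐₜ) = −(0.0592/2) log(0.00044/0.0045) = −(0.0592/2)(-1.010) = +0.030 V.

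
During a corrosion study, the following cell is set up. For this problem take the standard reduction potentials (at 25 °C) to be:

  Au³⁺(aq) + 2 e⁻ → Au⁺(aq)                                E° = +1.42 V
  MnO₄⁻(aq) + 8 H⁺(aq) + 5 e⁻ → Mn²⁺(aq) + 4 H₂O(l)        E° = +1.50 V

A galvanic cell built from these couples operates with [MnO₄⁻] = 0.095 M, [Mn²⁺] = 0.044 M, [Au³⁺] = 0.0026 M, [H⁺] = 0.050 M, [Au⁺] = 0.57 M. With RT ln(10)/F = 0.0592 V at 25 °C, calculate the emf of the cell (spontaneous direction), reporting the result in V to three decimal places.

MnO₄⁻/Mn²⁺ is the cathode (higher E°), Au³⁺/Au⁺ the anode: E°cell = +1.50 − (+1.42) = +0.08 V, n = 10.
Overall: 2 MnO₄⁻(aq) + 16 H⁺(aq) + 5 Au⁺(aq) → 2 Mn²⁺(aq) + 8 H₂O(l) + 5 Au³⁺(aq)
Q = [Mn²⁺]^2·[Au³⁺]^5 / ([MnO₄⁻]^2·[H⁺]^16·[Au⁺]^5); log Q = 8.443.
E = E° − (0.0592/n) log Q = +0.08 − (0.0592/10)(8.443) = +0.030 V.

+0.030 V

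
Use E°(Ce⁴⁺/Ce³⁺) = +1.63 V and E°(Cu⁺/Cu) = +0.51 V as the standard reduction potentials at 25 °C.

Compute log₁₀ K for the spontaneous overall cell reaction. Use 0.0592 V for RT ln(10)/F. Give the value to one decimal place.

18.9

Cathode: Ce⁴⁺/Ce³⁺; anode: Cu⁺/Cu. E°cell = +1.12 V, n = 1.
log K = nE°cell / 0.0592 = (1)(+1.12) / 0.0592 = 18.9.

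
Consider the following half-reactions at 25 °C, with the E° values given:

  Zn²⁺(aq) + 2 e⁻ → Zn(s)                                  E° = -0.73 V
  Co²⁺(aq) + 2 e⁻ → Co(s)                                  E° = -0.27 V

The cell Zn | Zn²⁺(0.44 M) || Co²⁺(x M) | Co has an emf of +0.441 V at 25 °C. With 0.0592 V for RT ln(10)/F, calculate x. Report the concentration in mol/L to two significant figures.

0.10 M

Co²⁺/Co is the cathode, Zn²⁺/Zn the anode: E°cell = +0.46 V, n = 2.
Overall reaction: Co²⁺(aq) + Zn(s) → Co(s) + Zn²⁺(aq); Q = [Zn²⁺]^1/[Co²⁺]^1.
From E = E° − (0.0592/n) log Q: log Q = (E° − E)·n/0.0592 = (+0.46 − (+0.441))·2/0.0592 = 0.6419.
So 1·log[Co²⁺] = 1·log(0.44) − log Q = -0.3565 − (0.6419) = -0.9984; [Co²⁺] = 10^(-0.9984) ≈ 0.10 M.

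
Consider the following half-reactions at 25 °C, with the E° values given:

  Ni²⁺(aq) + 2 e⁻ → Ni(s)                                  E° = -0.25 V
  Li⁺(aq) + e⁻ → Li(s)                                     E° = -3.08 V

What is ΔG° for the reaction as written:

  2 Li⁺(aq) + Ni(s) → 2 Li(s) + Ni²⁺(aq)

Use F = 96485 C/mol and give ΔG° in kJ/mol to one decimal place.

As written, Li⁺/Li is reduced (cathode) and Ni²⁺/Ni is oxidised (anode), so E°cell = (-3.08) − (-0.25) = -2.83 V.
Balancing electrons gives n = 2.
ΔG° = −nFE° = −(2)(96485)(-2.83) = 546,105 J = +546.1 kJ/mol.

+546.1 kJ/mol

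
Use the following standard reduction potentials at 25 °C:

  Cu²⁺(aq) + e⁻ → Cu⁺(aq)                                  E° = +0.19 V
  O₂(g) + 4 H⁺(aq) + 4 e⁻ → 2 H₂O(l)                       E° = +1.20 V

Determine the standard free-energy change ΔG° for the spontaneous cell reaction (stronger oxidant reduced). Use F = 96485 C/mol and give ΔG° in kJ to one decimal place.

-389.8 kJ

O₂/H₂O (E° = +1.20 V) is the cathode; Cu²⁺/Cu⁺ (E° = +0.19 V) is the anode, so E°cell = +1.01 V.
Balancing electrons gives n = 4 (lcm of 4 and 1).
ΔG° = −nFE° = −(4)(96485)(+1.01) = -389,799 J = -389.8 kJ.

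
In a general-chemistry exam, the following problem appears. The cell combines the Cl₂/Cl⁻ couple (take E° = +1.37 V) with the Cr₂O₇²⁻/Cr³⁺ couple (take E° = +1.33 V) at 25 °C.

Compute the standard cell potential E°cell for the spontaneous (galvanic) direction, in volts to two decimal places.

+0.04 V

The Cl₂/Cl⁻ couple has the higher reduction potential, so it is the cathode; Cr₂O₇²⁻/Cr³⁺ is oxidised at the anode.
E°cell = E°(cathode) − E°(anode) = (+1.37) − (+1.33) = +0.04 V.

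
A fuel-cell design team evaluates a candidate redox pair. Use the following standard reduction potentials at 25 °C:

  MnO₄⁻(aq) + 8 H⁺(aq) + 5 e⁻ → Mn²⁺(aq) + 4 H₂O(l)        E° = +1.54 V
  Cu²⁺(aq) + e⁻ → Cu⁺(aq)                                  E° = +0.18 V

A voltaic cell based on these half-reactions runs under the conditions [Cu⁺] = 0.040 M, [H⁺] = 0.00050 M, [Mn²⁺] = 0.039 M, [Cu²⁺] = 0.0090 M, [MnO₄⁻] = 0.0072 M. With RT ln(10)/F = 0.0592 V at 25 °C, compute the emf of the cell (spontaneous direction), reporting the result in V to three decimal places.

+1.077 V

MnO₄⁻/Mn²⁺ is the cathode (higher E°), Cu²⁺/Cu⁺ the anode: E°cell = +1.54 − (+0.18) = +1.36 V, n = 5.
Overall: MnO₄⁻(aq) + 8 H⁺(aq) + 5 Cu⁺(aq) → Mn²⁺(aq) + 4 H₂O(l) + 5 Cu²⁺(aq)
Q = [Mn²⁺]·[Cu²⁺]^5 / ([MnO₄⁻]·[H⁺]^8·[Cu⁺]^5); log Q = 23.903.
E = E° − (0.0592/n) log Q = +1.36 − (0.0592/5)(23.903) = +1.077 V.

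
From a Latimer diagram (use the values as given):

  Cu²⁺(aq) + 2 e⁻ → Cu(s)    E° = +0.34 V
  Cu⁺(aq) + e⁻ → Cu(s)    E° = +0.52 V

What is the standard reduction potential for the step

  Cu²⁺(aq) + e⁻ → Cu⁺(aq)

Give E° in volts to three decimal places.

+0.160 V

Sequential free energies add, so n₃E°₃ = n₁E°₁ + n₂E°₂.
With n₃ = 2, and the known step contributing 1×(+0.52) V, the unknown satisfies 1·E° = 2×(+0.34) − 1×(+0.52) = +0.160.
E° = +0.160 / 1 = +0.160 V.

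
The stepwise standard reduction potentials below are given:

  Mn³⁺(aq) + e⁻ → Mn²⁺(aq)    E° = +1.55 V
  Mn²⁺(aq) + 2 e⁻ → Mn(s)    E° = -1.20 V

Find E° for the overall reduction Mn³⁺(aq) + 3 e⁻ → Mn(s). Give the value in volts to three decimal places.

Since ΔG° = −nFE° is additive over sequential reductions, n₃E°₃ = n₁E°₁ + n₂E°₂.
E°₃ = (1×+1.55 + 2×-1.20) / 3 = (-0.850) / 3 = -0.283 V.

-0.283 V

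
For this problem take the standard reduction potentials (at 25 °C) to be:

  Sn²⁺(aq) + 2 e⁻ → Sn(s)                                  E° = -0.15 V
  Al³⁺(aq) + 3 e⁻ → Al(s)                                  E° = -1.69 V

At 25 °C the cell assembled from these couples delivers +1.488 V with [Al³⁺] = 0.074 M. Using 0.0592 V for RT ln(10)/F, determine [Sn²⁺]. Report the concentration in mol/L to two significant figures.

0.0031 M

Sn²⁺/Sn is the cathode, Al³⁺/Al the anode: E°cell = +1.54 V, n = 6.
Overall reaction: 3 Sn²⁺(aq) + 2 Al(s) → 3 Sn(s) + 2 Al³⁺(aq); Q = [Al³⁺]^2/[Sn²⁺]^3.
From E = E° − (0.0592/n) log Q: log Q = (E° − E)·n/0.0592 = (+1.54 − (+1.488))·6/0.0592 = 5.2703.
So 3·log[Sn²⁺] = 2·log(0.074) − log Q = -2.2615 − (5.2703) = -7.5318; log[Sn²⁺] = -7.5318 / 3 = -2.5106; [Sn²⁺] = 10^(-2.5106) ≈ 0.0031 M.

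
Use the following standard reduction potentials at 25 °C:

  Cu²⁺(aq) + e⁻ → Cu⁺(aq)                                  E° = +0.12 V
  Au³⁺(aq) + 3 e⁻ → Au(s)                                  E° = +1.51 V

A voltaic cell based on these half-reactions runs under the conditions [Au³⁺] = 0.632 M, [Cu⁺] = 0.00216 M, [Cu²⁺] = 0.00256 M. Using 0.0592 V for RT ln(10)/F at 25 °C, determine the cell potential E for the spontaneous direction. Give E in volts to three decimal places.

Au³⁺/Au is the cathode (higher E°), Cu²⁺/Cu⁺ the anode: E°cell = +1.51 − (+0.12) = +1.39 V, n = 3.
Overall: Au³⁺(aq) + 3 Cu⁺(aq) → Au(s) + 3 Cu²⁺(aq)
Q = [Cu²⁺]^3 / ([Au³⁺]·[Cu⁺]^3); log Q = 0.421.
E = E° − (0.0592/n) log Q = +1.39 − (0.0592/3)(0.421) = +1.382 V.

+1.382 V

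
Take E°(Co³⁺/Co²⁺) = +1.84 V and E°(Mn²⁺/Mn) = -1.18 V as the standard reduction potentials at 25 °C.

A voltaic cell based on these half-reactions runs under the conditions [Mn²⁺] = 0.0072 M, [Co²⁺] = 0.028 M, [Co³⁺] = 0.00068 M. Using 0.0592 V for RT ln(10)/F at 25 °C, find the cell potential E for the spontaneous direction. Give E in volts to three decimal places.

+2.988 V

Co³⁺/Co²⁺ is the cathode (higher E°), Mn²⁺/Mn the anode: E°cell = +1.84 − (-1.18) = +3.02 V, n = 2.
Overall: 2 Co³⁺(aq) + Mn(s) → 2 Co²⁺(aq) + Mn²⁺(aq)
Q = [Co²⁺]^2·[Mn²⁺] / ([Co³⁺]^2); log Q = 1.087.
E = E° − (0.0592/n) log Q = +3.02 − (0.0592/2)(1.087) = +2.988 V.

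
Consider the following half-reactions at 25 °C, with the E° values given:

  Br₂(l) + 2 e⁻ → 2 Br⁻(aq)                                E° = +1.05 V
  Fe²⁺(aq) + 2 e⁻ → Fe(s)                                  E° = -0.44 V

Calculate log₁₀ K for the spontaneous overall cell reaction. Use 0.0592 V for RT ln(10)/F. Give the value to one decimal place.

50.3

Cathode: Br₂/Br⁻; anode: Fe²⁺/Fe. E°cell = +1.49 V, n = 2.
log K = nE°cell / 0.0592 = (2)(+1.49) / 0.0592 = 50.3.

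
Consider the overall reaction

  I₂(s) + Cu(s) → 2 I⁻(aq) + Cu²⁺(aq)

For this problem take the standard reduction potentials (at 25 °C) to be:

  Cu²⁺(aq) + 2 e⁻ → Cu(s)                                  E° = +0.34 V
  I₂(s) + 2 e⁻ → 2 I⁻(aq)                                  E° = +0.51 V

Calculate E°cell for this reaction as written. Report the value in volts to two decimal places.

+0.17 V

The I₂/I⁻ couple has the higher reduction potential, so it is the cathode; Cu²⁺/Cu is oxidised at the anode.
E°cell = E°(cathode) − E°(anode) = (+0.51) − (+0.34) = +0.17 V.
Since E°cell > 0, the reaction is spontaneous under standard conditions.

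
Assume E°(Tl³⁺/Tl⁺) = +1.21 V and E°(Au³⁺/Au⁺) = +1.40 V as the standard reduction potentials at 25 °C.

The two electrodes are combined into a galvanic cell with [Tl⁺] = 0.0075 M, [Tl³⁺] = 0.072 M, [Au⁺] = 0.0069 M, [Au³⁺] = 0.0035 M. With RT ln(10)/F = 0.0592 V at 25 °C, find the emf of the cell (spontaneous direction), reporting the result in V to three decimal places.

+0.152 V

Au³⁺/Au⁺ is the cathode (higher E°), Tl³⁺/Tl⁺ the anode: E°cell = +1.40 − (+1.21) = +0.19 V, n = 2.
Overall: Au³⁺(aq) + Tl⁺(aq) → Au⁺(aq) + Tl³⁺(aq)
Q = [Au⁺]·[Tl³⁺] / ([Au³⁺]·[Tl⁺]); log Q = 1.277.
E = E° − (0.0592/n) log Q = +0.19 − (0.0592/2)(1.277) = +0.152 V.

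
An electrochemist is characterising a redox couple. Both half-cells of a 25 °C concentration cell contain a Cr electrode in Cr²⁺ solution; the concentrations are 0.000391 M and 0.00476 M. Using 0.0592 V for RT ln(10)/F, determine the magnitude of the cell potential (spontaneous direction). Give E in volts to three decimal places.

+0.032 V

For a concentration cell E°cell = 0. The 0.00476 M side is the cathode (reduction is favoured where [Cr²⁺] is higher).
With n = 2, E = −(0.0592/2) log([Cr²⁺]ₐₙ/[Cr²⁺]꜀ₐₜ) = −(0.0592/2) log(0.000391/0.00476) = −(0.0592/2)(-1.085) = +0.032 V.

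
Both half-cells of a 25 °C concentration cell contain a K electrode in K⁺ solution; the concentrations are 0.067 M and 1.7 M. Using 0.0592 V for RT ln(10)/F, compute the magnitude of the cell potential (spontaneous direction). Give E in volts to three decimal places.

For a concentration cell E°cell = 0. The 1.7 M side is the cathode (reduction is favoured where [K⁺] is higher).
With n = 1, E = −(0.0592/1) log([K⁺]ₐₙ/[K⁺]꜀ₐₜ) = −(0.0592/1) log(0.067/1.7) = −(0.0592/1)(-1.404) = +0.083 V.

+0.083 V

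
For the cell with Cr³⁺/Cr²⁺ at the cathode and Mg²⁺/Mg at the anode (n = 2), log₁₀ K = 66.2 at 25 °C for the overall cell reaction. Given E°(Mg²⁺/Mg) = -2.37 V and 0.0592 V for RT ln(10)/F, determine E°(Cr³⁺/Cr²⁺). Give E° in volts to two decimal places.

E°cell = (0.0592/n)·log K = (0.0592/2)(66.2) = +1.960 V.
Since Cr³⁺/Cr²⁺ is the cathode and Mg²⁺/Mg the anode, E°cell = E°(Cr³⁺/Cr²⁺) − E°(Mg²⁺/Mg).
So E°(Cr³⁺/Cr²⁺) = E°cell + E°(Mg²⁺/Mg) = +1.960 + (-2.37) = -0.41 V.

-0.41 V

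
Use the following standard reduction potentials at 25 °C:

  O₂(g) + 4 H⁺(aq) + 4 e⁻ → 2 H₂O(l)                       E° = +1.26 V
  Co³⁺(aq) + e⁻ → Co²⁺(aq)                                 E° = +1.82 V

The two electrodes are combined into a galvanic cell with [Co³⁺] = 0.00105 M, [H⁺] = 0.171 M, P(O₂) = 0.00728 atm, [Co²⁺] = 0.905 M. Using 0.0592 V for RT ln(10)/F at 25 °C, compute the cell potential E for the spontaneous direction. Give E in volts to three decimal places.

+0.463 V

Co³⁺/Co²⁺ is the cathode (higher E°), O₂/H₂O the anode: E°cell = +1.82 − (+1.26) = +0.56 V, n = 4.
Overall: 4 Co³⁺(aq) + 2 H₂O(l) → 4 Co²⁺(aq) + O₂(g) + 4 H⁺(aq)
Q = [Co²⁺]^4·P(O₂)·[H⁺]^4 / ([Co³⁺]^4); log Q = 6.536.
E = E° − (0.0592/n) log Q = +0.56 − (0.0592/4)(6.536) = +0.463 V.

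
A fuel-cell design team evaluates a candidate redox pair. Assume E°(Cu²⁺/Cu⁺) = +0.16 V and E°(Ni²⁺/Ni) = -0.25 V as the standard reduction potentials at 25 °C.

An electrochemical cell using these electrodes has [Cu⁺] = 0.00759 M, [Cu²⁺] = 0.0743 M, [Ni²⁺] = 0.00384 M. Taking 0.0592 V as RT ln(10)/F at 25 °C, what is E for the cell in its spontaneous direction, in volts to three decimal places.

+0.540 V

Cu²⁺/Cu⁺ is the cathode (higher E°), Ni²⁺/Ni the anode: E°cell = +0.16 − (-0.25) = +0.41 V, n = 2.
Overall: 2 Cu²⁺(aq) + Ni(s) → 2 Cu⁺(aq) + Ni²⁺(aq)
Q = [Cu⁺]^2·[Ni²⁺] / ([Cu²⁺]^2); log Q = -4.397.
E = E° − (0.0592/n) log Q = +0.41 − (0.0592/2)(-4.397) = +0.540 V.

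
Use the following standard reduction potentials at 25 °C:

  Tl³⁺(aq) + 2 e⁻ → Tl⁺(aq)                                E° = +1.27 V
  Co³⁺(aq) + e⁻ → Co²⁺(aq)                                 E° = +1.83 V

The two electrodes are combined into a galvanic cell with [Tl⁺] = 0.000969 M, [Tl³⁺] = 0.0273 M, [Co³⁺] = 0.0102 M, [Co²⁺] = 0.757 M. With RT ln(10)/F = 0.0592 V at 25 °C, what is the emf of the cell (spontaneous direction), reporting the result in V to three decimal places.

+0.406 V

Co³⁺/Co²⁺ is the cathode (higher E°), Tl³⁺/Tl⁺ the anode: E°cell = +1.83 − (+1.27) = +0.56 V, n = 2.
Overall: 2 Co³⁺(aq) + Tl⁺(aq) → 2 Co²⁺(aq) + Tl³⁺(aq)
Q = [Co²⁺]^2·[Tl³⁺] / ([Co³⁺]^2·[Tl⁺]); log Q = 5.191.
E = E° − (0.0592/n) log Q = +0.56 − (0.0592/2)(5.191) = +0.406 V.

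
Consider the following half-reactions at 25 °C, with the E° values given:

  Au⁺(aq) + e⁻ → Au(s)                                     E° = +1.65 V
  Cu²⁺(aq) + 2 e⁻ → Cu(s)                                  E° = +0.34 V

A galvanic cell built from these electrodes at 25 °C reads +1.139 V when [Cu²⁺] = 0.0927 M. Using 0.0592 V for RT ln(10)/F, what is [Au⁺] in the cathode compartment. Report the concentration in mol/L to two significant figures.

Au⁺/Au is the cathode, Cu²⁺/Cu the anode: E°cell = +1.31 V, n = 2.
Overall reaction: 2 Au⁺(aq) + Cu(s) → 2 Au(s) + Cu²⁺(aq); Q = [Cu²⁺]^1/[Au⁺]^2.
From E = E° − (0.0592/n) log Q: log Q = (E° − E)·n/0.0592 = (+1.31 − (+1.139))·2/0.0592 = 5.7770.
So 2·log[Au⁺] = 1·log(0.0927) − log Q = -1.0329 − (5.7770) = -6.8099; log[Au⁺] = -6.8099 / 2 = -3.4049; [Au⁺] = 10^(-3.4049) ≈ 0.00039 M.

0.00039 M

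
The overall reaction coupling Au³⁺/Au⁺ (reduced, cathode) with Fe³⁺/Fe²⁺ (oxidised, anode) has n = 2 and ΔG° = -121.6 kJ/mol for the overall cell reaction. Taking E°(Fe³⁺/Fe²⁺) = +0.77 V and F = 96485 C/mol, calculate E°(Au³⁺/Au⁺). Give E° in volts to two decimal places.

+1.40 V

E°cell = −ΔG°/(nF) = −(-121.6×10³)/((2)(96485)) = +0.630 V.
Since Au³⁺/Au⁺ is the cathode and Fe³⁺/Fe²⁺ the anode, E°cell = E°(Au³⁺/Au⁺) − E°(Fe³⁺/Fe²⁺).
So E°(Au³⁺/Au⁺) = E°cell + E°(Fe³⁺/Fe²⁺) = +0.630 + (+0.77) = +1.40 V.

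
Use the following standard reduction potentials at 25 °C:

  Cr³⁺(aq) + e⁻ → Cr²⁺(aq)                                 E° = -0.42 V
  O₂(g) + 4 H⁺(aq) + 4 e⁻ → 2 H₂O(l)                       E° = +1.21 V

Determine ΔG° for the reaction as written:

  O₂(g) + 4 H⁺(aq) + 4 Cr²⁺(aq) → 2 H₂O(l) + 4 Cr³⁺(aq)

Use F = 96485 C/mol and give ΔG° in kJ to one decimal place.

As written, O₂/H₂O is reduced (cathode) and Cr³⁺/Cr²⁺ is oxidised (anode), so E°cell = (+1.21) − (-0.42) = +1.63 V.
Balancing electrons gives n = 4.
ΔG° = −nFE° = −(4)(96485)(+1.63) = -629,082 J = -629.1 kJ.

-629.1 kJ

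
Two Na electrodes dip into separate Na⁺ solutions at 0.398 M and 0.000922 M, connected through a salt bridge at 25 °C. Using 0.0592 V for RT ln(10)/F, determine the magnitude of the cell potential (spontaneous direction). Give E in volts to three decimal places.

For a concentration cell E°cell = 0. The 0.398 M side is the cathode (reduction is favoured where [Na⁺] is higher).
With n = 1, E = −(0.0592/1) log([Na⁺]ₐₙ/[Na⁺]꜀ₐₜ) = −(0.0592/1) log(0.000922/0.398) = −(0.0592/1)(-2.635) = +0.156 V.

+0.156 V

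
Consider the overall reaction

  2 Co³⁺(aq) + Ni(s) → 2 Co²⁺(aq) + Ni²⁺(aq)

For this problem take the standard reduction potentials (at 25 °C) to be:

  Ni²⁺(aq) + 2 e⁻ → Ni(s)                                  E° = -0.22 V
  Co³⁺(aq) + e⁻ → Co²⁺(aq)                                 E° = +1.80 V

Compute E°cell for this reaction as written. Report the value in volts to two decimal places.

The Co³⁺/Co²⁺ couple has the higher reduction potential, so it is the cathode; Ni²⁺/Ni is oxidised at the anode.
E°cell = E°(cathode) − E°(anode) = (+1.80) − (-0.22) = +2.02 V.
Since E°cell > 0, the reaction is spontaneous under standard conditions.

+2.02 V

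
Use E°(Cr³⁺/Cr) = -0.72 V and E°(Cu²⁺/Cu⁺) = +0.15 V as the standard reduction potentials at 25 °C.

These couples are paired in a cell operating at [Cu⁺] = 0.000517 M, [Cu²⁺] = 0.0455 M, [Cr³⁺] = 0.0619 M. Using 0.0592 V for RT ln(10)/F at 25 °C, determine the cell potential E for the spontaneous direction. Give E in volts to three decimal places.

+1.009 V

Cu²⁺/Cu⁺ is the cathode (higher E°), Cr³⁺/Cr the anode: E°cell = +0.15 − (-0.72) = +0.87 V, n = 3.
Overall: 3 Cu²⁺(aq) + Cr(s) → 3 Cu⁺(aq) + Cr³⁺(aq)
Q = [Cu⁺]^3·[Cr³⁺] / ([Cu²⁺]^3); log Q = -7.042.
E = E° − (0.0592/n) log Q = +0.87 − (0.0592/3)(-7.042) = +1.009 V.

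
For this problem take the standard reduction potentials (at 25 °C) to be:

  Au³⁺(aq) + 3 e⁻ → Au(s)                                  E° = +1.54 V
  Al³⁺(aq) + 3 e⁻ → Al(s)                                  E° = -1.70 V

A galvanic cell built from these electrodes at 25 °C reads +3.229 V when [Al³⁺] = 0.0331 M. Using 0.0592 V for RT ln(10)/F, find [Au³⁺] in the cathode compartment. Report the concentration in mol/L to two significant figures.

0.0092 M

Au³⁺/Au is the cathode, Al³⁺/Al the anode: E°cell = +3.24 V, n = 3.
Overall reaction: Au³⁺(aq) + Al(s) → Au(s) + Al³⁺(aq); Q = [Al³⁺]^1/[Au³⁺]^1.
From E = E° − (0.0592/n) log Q: log Q = (E° − E)·n/0.0592 = (+3.24 − (+3.229))·3/0.0592 = 0.5574.
So 1·log[Au³⁺] = 1·log(0.0331) − log Q = -1.4802 − (0.5574) = -2.0376; [Au³⁺] = 10^(-2.0376) ≈ 0.0092 M.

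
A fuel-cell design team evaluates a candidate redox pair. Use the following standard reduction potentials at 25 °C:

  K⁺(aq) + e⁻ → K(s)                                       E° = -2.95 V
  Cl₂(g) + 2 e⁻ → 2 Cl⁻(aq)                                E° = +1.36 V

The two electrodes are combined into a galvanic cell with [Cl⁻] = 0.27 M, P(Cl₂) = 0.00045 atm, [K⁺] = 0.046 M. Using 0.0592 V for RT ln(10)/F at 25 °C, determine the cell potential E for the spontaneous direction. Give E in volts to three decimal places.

+4.324 V

Cl₂/Cl⁻ is the cathode (higher E°), K⁺/K the anode: E°cell = +1.36 − (-2.95) = +4.31 V, n = 2.
Overall: Cl₂(g) + 2 K(s) → 2 Cl⁻(aq) + 2 K⁺(aq)
Q = [Cl⁻]^2·[K⁺]^2 / (P(Cl₂)); log Q = -0.465.
E = E° − (0.0592/n) log Q = +4.31 − (0.0592/2)(-0.465) = +4.324 V.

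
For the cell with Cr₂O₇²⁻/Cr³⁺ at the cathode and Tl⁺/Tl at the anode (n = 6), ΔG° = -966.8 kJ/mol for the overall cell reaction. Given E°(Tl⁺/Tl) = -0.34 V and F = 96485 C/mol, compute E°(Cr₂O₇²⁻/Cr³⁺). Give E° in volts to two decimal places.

E°cell = −ΔG°/(nF) = −(-966.8×10³)/((6)(96485)) = +1.670 V.
Since Cr₂O₇²⁻/Cr³⁺ is the cathode and Tl⁺/Tl the anode, E°cell = E°(Cr₂O₇²⁻/Cr³⁺) − E°(Tl⁺/Tl).
So E°(Cr₂O₇²⁻/Cr³⁺) = E°cell + E°(Tl⁺/Tl) = +1.670 + (-0.34) = +1.33 V.

+1.33 V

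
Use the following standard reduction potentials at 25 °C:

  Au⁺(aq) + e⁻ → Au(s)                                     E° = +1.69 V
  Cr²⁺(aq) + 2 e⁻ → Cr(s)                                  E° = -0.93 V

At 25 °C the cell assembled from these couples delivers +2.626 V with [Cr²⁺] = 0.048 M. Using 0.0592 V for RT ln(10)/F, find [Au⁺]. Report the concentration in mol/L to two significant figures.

Au⁺/Au is the cathode, Cr²⁺/Cr the anode: E°cell = +2.62 V, n = 2.
Overall reaction: 2 Au⁺(aq) + Cr(s) → 2 Au(s) + Cr²⁺(aq); Q = [Cr²⁺]^1/[Au⁺]^2.
From E = E° − (0.0592/n) log Q: log Q = (E° − E)·n/0.0592 = (+2.62 − (+2.626))·2/0.0592 = -0.2027.
So 2·log[Au⁺] = 1·log(0.048) − log Q = -1.3188 − (-0.2027) = -1.1161; log[Au⁺] = -1.1161 / 2 = -0.5581; [Au⁺] = 10^(-0.5581) ≈ 0.28 M.

0.28 M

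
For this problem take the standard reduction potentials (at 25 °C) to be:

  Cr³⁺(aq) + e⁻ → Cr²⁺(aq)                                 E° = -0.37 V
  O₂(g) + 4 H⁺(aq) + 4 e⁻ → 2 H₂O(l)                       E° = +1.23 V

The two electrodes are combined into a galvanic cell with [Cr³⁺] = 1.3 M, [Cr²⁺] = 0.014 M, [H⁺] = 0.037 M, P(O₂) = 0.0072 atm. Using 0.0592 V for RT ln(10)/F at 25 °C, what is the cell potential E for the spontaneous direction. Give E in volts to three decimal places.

O₂/H₂O is the cathode (higher E°), Cr³⁺/Cr²⁺ the anode: E°cell = +1.23 − (-0.37) = +1.60 V, n = 4.
Overall: O₂(g) + 4 H⁺(aq) + 4 Cr²⁺(aq) → 2 H₂O(l) + 4 Cr³⁺(aq)
Q = [Cr³⁺]^4 / (P(O₂)·[H⁺]^4·[Cr²⁺]^4); log Q = 15.741.
E = E° − (0.0592/n) log Q = +1.60 − (0.0592/4)(15.741) = +1.367 V.

+1.367 V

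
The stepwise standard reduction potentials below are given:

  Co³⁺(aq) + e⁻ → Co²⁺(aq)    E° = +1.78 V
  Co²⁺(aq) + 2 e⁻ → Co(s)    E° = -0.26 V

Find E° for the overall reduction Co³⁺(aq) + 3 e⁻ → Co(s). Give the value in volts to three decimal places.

Standard free energies of sequential steps add: ΔG°₃ = ΔG°₁ + ΔG°₂, so n₃E°₃ = n₁E°₁ + n₂E°₂.
E°₃ = (1×+1.78 + 2×-0.26) / 3 = (+1.260) / 3 = +0.420 V.

+0.420 V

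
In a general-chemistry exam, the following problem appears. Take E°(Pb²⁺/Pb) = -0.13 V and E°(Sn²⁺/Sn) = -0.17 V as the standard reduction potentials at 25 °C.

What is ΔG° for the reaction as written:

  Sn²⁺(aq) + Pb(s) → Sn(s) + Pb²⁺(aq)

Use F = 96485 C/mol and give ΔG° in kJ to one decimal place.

As written, Sn²⁺/Sn is reduced (cathode) and Pb²⁺/Pb is oxidised (anode), so E°cell = (-0.17) − (-0.13) = -0.04 V.
Balancing electrons gives n = 2.
ΔG° = −nFE° = −(2)(96485)(-0.04) = 7,719 J = +7.7 kJ.

+7.7 kJ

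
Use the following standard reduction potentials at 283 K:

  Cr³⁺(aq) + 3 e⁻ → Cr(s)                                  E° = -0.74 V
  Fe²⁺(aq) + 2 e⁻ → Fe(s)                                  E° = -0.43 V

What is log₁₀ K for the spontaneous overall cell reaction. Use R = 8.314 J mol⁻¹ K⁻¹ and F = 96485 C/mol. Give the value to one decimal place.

Cathode: Fe²⁺/Fe; anode: Cr³⁺/Cr. E°cell = (-0.43) − (-0.74) = +0.31 V, with n = 6.
ΔG° = −nFE° = −RT ln K, so ln K = nFE°/(RT) = (6)(96485)(+0.31) / ((8.314)(283)) = 76.274.
log₁₀ K = 76.274 / ln 10 = 33.1.

33.1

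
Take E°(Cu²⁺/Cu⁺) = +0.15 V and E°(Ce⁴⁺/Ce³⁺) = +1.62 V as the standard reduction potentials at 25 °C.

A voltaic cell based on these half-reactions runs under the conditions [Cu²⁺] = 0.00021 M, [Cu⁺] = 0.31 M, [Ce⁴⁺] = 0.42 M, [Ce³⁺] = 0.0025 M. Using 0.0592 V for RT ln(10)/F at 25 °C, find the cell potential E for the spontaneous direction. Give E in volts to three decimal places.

+1.789 V

Ce⁴⁺/Ce³⁺ is the cathode (higher E°), Cu²⁺/Cu⁺ the anode: E°cell = +1.62 − (+0.15) = +1.47 V, n = 1.
Overall: Ce⁴⁺(aq) + Cu⁺(aq) → Ce³⁺(aq) + Cu²⁺(aq)
Q = [Ce³⁺]·[Cu²⁺] / ([Ce⁴⁺]·[Cu⁺]); log Q = -5.394.
E = E° − (0.0592/n) log Q = +1.47 − (0.0592/1)(-5.394) = +1.789 V.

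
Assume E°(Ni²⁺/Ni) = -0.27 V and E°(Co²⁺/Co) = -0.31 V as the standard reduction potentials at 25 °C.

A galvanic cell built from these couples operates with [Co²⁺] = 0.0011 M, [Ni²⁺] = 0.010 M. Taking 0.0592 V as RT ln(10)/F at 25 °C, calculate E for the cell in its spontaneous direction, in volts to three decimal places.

Ni²⁺/Ni is the cathode (higher E°), Co²⁺/Co the anode: E°cell = -0.27 − (-0.31) = +0.04 V, n = 2.
Overall: Ni²⁺(aq) + Co(s) → Ni(s) + Co²⁺(aq)
Q = [Co²⁺] / ([Ni²⁺]); log Q = -0.959.
E = E° − (0.0592/n) log Q = +0.04 − (0.0592/2)(-0.959) = +0.068 V.

+0.068 V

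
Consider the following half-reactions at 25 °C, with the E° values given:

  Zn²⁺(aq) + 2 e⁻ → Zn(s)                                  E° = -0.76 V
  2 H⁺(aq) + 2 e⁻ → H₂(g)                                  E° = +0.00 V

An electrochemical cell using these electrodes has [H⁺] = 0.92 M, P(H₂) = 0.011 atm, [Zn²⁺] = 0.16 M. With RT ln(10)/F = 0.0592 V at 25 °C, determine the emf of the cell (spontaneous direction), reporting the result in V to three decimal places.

H⁺/H₂ is the cathode (higher E°), Zn²⁺/Zn the anode: E°cell = +0.00 − (-0.76) = +0.76 V, n = 2.
Overall: 2 H⁺(aq) + Zn(s) → H₂(g) + Zn²⁺(aq)
Q = P(H₂)·[Zn²⁺] / ([H⁺]^2); log Q = -2.682.
E = E° − (0.0592/n) log Q = +0.76 − (0.0592/2)(-2.682) = +0.839 V.

+0.839 V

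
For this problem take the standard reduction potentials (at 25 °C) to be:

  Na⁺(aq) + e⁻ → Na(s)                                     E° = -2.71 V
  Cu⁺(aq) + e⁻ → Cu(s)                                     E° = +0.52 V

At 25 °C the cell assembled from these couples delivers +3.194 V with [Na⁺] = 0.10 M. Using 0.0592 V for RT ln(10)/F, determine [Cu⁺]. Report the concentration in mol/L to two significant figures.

Cu⁺/Cu is the cathode, Na⁺/Na the anode: E°cell = +3.23 V, n = 1.
Overall reaction: Cu⁺(aq) + Na(s) → Cu(s) + Na⁺(aq); Q = [Na⁺]^1/[Cu⁺]^1.
From E = E° − (0.0592/n) log Q: log Q = (E° − E)·n/0.0592 = (+3.23 − (+3.194))·1/0.0592 = 0.6081.
So 1·log[Cu⁺] = 1·log(0.1) − log Q = -1.0000 − (0.6081) = -1.6081; [Cu⁺] = 10^(-1.6081) ≈ 0.025 M.

0.025 M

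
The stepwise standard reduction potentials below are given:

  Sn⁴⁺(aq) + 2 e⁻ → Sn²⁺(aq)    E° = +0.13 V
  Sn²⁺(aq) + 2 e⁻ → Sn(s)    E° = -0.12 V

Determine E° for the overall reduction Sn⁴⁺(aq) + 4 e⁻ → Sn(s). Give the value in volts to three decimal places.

Adding the free-energy changes (−nFE°) of the two steps gives −n₃FE°₃ = −n₁FE°₁ − n₂FE°₂.
E°₃ = (2×+0.13 + 2×-0.12) / 4 = (+0.020) / 4 = +0.005 V.

+0.005 V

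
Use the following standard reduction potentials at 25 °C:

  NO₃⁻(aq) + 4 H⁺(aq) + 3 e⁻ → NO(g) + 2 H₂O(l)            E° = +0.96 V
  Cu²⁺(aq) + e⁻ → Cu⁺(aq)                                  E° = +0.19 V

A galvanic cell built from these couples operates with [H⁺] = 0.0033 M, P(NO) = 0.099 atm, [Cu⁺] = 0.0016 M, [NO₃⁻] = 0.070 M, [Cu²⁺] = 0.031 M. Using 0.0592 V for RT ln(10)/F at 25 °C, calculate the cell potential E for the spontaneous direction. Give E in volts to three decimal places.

NO₃⁻/NO is the cathode (higher E°), Cu²⁺/Cu⁺ the anode: E°cell = +0.96 − (+0.19) = +0.77 V, n = 3.
Overall: NO₃⁻(aq) + 4 H⁺(aq) + 3 Cu⁺(aq) → NO(g) + 2 H₂O(l) + 3 Cu²⁺(aq)
Q = P(NO)·[Cu²⁺]^3 / ([NO₃⁻]·[H⁺]^4·[Cu⁺]^3); log Q = 13.938.
E = E° − (0.0592/n) log Q = +0.77 − (0.0592/3)(13.938) = +0.495 V.

+0.495 V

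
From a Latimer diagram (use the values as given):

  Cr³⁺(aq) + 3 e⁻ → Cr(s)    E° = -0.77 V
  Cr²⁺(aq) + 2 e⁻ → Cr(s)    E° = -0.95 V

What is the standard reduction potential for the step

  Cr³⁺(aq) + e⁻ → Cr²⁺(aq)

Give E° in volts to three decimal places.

-0.410 V

Sequential free energies add, so n₃E°₃ = n₁E°₁ + n₂E°₂.
With n₃ = 3, and the known step contributing 2×(-0.95) V, the unknown satisfies 1·E° = 3×(-0.77) − 2×(-0.95) = -0.410.
E° = -0.410 / 1 = -0.410 V.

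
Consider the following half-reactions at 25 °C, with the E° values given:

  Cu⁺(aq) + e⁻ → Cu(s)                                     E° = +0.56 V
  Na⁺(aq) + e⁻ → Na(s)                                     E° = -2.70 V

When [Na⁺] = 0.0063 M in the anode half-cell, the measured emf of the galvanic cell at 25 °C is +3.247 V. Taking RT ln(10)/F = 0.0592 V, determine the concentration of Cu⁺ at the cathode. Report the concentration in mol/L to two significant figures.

0.0038 M

Cu⁺/Cu is the cathode, Na⁺/Na the anode: E°cell = +3.26 V, n = 1.
Overall reaction: Cu⁺(aq) + Na(s) → Cu(s) + Na⁺(aq); Q = [Na⁺]^1/[Cu⁺]^1.
From E = E° − (0.0592/n) log Q: log Q = (E° − E)·n/0.0592 = (+3.26 − (+3.247))·1/0.0592 = 0.2196.
So 1·log[Cu⁺] = 1·log(0.0063) − log Q = -2.2007 − (0.2196) = -2.4203; [Cu⁺] = 10^(-2.4203) ≈ 0.0038 M.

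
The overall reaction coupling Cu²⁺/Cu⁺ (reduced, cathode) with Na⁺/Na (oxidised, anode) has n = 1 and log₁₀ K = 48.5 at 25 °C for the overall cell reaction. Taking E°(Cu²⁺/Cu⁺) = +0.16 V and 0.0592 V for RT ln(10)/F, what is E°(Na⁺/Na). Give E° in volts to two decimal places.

-2.71 V

E°cell = (0.0592/n)·log K = (0.0592/1)(48.5) = +2.871 V.
Since Cu²⁺/Cu⁺ is the cathode and Na⁺/Na the anode, E°cell = E°(Cu²⁺/Cu⁺) − E°(Na⁺/Na).
So E°(Na⁺/Na) = E°(Cu²⁺/Cu⁺) − E°cell = (+0.16) − (+2.871) = -2.71 V.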